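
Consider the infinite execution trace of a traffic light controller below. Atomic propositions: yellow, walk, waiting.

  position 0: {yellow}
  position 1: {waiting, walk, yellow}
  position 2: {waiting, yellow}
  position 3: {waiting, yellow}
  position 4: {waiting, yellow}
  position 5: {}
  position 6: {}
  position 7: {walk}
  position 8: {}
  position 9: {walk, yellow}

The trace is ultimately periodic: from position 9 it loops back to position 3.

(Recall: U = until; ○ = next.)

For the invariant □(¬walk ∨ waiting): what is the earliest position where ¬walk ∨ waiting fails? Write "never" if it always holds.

7

Check ¬walk ∨ waiting at each position in order: 0 ✓, 1 ✓, 2 ✓, 3 ✓, 4 ✓, 5 ✓, 6 ✓.
At position 7 the labels are {walk}, so ¬walk ∨ waiting is false there. This is the first violation.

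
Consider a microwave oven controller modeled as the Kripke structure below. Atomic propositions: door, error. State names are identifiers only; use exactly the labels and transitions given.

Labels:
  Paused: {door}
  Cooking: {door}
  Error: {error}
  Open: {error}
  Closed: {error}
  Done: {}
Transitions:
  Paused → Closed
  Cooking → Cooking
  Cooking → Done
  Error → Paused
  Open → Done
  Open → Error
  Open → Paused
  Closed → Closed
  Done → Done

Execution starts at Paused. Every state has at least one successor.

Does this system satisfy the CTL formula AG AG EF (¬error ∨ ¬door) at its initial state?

States satisfying AG EF (¬error ∨ ¬door): {Paused, Cooking, Error, Open, Closed, Done}.
States satisfying AG AG EF (¬error ∨ ¬door): {Paused, Cooking, Error, Open, Closed, Done}.
Every state reachable from Paused satisfies AG EF (¬error ∨ ¬door).
Paused ∈ Sat(AG AG EF (¬error ∨ ¬door)).

Satisfied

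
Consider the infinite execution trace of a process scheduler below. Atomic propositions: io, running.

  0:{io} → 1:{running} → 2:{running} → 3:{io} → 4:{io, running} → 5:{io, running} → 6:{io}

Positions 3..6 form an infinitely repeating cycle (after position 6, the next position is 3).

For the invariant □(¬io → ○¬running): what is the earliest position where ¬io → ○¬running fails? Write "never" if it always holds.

1

Check ¬io → ○¬running at each position in order: 0 ✓.
At position 1 the labels are {running} and the next position 2 has {running}, so ¬io → ○¬running is false there. This is the first violation.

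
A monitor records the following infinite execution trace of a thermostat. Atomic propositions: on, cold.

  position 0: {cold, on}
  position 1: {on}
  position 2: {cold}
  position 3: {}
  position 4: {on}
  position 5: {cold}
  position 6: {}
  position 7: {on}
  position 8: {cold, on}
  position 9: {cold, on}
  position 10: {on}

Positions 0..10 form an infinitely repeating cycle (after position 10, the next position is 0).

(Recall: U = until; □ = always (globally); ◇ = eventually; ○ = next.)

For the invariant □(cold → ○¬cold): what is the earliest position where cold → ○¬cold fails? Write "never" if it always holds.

8

Check cold → ○¬cold at each position in order: 0 ✓, 1 ✓, 2 ✓, 3 ✓, 4 ✓, 5 ✓, 6 ✓, 7 ✓.
At position 8 the labels are {cold, on} and the next position 9 has {cold, on}, so cold → ○¬cold is false there. This is the first violation.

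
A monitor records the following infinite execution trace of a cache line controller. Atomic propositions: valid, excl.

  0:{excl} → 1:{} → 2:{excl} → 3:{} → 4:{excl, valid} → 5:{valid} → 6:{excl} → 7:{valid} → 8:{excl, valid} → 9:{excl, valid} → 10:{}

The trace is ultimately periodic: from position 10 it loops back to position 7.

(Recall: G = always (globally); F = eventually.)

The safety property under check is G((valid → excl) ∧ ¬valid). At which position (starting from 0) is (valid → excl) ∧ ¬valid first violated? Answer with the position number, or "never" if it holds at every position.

4

Check (valid → excl) ∧ ¬valid at each position in order: 0 ✓, 1 ✓, 2 ✓, 3 ✓.
At position 4 the labels are {excl, valid}, so (valid → excl) ∧ ¬valid is false there. This is the first violation.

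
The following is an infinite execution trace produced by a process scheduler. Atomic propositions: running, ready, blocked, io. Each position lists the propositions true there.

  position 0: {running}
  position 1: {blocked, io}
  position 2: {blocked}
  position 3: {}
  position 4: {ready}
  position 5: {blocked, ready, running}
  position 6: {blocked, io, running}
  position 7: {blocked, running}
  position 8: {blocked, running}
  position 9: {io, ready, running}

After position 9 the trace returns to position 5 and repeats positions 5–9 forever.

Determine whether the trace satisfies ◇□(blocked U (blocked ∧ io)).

□(blocked U (blocked ∧ io)) is false at every position 0..9, so it never becomes true and ◇□(blocked U (blocked ∧ io)) fails.

Does not hold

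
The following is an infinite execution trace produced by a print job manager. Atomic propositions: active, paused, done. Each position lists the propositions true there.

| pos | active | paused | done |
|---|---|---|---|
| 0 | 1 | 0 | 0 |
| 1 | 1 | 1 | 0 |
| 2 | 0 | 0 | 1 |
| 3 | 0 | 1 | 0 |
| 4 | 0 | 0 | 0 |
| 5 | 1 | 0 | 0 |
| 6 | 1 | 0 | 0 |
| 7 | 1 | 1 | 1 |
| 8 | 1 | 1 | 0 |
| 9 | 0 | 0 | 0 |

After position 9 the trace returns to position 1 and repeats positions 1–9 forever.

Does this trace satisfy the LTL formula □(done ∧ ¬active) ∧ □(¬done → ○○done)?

Does not hold

done ∧ ¬active must hold at every position from 0 onward. It fails at position 0, so □(done ∧ ¬active) is false.
¬done → ○○done must hold at every position from 0 onward. It fails at position 1, so □(¬done → ○○done) is false.
Positions where ¬done holds: 0, 1, 3, 4, 5, 6, 8, 9.
Check ○○done at each: 0→ok, 1→fails, 3→fails, 4→fails, 5→ok, 6→fails, 8→fails, 9→ok.
At position 0: □(done ∧ ¬active) is false; □(¬done → ○○done) is false; so □(done ∧ ¬active) ∧ □(¬done → ○○done) is false.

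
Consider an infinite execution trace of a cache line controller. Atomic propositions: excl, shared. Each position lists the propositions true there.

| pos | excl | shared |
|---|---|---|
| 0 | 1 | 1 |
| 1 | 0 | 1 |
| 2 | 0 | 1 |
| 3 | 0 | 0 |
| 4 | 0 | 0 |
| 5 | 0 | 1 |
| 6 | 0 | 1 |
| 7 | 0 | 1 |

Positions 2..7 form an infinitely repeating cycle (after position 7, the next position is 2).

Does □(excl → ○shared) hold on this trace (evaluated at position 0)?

excl → ○shared holds at every position 0..7, and those are all positions ever visited, so □(excl → ○shared) holds.
Positions where excl holds: 0.
Check ○shared at each: 0→ok.

Yes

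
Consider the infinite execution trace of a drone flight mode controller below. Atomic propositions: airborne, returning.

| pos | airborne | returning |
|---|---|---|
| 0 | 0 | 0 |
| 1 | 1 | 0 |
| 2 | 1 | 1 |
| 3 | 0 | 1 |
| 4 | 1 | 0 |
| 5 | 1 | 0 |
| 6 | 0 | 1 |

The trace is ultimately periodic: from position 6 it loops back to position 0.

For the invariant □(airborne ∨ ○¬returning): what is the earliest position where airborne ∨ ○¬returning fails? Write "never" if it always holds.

never

airborne ∨ ○¬returning holds at every position 0..6, and those are all the positions the trace ever visits, so the invariant □(airborne ∨ ○¬returning) is never violated.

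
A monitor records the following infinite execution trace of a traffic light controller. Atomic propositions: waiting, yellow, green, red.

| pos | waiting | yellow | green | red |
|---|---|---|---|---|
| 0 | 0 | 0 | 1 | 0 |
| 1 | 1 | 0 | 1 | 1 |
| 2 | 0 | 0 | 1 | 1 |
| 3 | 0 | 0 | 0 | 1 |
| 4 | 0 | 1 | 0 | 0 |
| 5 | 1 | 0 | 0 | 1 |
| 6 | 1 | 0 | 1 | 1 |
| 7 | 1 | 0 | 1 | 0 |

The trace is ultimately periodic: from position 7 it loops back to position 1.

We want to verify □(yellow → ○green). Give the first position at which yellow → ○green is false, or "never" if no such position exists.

4

Check yellow → ○green at each position in order: 0 ✓, 1 ✓, 2 ✓, 3 ✓.
At position 4 the labels are {yellow} and the next position 5 has {red, waiting}, so yellow → ○green is false there. This is the first violation.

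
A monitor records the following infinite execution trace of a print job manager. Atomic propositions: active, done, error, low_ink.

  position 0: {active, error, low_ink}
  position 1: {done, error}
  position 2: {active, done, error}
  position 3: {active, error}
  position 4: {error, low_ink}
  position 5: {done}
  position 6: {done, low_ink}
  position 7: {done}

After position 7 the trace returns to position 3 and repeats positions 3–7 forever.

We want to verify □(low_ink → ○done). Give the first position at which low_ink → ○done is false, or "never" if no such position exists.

low_ink → ○done holds at every position 0..7, and those are all the positions the trace ever visits, so the invariant □(low_ink → ○done) is never violated.

never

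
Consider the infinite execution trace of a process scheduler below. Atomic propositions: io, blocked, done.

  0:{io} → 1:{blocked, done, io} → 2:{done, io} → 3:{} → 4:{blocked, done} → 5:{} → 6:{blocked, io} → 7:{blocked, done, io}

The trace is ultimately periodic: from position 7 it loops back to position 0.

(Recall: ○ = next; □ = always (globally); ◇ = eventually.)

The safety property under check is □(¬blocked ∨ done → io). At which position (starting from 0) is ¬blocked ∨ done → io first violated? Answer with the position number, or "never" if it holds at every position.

3

Check ¬blocked ∨ done → io at each position in order: 0 ✓, 1 ✓, 2 ✓.
At position 3 the labels are {}, so ¬blocked ∨ done → io is false there. This is the first violation.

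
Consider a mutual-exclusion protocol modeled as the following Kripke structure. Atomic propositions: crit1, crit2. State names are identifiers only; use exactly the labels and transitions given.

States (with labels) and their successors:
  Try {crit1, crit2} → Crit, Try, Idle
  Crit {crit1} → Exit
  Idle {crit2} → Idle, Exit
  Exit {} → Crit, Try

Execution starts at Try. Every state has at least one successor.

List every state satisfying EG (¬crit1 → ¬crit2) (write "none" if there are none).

{Try, Crit, Exit}

States satisfying ¬crit1 → ¬crit2: {Try, Crit, Exit}.
States satisfying EG (¬crit1 → ¬crit2): {Try, Crit, Exit}.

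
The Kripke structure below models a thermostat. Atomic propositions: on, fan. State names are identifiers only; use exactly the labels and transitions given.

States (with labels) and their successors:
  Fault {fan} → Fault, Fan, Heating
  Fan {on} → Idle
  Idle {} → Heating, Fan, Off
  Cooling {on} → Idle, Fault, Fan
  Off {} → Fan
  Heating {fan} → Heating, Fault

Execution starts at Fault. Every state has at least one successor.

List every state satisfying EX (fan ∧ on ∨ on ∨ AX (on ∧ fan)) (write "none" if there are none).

{Fault, Idle, Cooling, Off}

States satisfying fan ∧ on ∨ on ∨ AX (on ∧ fan): {Fan, Cooling}.
States satisfying EX (fan ∧ on ∨ on ∨ AX (on ∧ fan)): {Fault, Idle, Cooling, Off}.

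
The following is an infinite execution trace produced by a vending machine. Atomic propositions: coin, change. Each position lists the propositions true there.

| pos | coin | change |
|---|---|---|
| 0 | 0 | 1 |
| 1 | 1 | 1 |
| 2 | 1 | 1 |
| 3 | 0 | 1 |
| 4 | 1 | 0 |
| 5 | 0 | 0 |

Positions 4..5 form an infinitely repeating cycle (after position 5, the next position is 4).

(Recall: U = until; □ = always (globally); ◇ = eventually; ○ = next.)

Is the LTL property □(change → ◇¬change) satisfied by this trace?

change → ◇¬change holds at every position 0..5, and those are all positions ever visited, so □(change → ◇¬change) holds.
Positions where change holds: 0, 1, 2, 3.
Check ◇¬change at each: 0→ok, 1→ok, 2→ok, 3→ok.

Yes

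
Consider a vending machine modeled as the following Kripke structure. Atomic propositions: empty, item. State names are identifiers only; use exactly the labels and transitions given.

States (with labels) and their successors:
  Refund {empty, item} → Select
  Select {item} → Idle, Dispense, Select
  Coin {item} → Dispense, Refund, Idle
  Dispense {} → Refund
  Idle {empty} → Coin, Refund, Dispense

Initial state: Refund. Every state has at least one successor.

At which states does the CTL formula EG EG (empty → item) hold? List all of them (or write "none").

States satisfying EG (empty → item): {Refund, Select, Coin, Dispense}.
States satisfying EG EG (empty → item): {Refund, Select, Coin, Dispense}.

{Refund, Select, Coin, Dispense}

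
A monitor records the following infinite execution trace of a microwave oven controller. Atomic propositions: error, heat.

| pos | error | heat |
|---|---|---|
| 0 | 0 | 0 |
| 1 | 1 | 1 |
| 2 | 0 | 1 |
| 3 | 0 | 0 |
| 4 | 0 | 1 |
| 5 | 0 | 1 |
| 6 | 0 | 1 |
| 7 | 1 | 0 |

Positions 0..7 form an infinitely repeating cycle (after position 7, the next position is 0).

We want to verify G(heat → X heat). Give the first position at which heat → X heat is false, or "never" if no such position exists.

2

Check heat → X heat at each position in order: 0 ✓, 1 ✓.
At position 2 the labels are {heat} and the next position 3 has {}, so heat → X heat is false there. This is the first violation.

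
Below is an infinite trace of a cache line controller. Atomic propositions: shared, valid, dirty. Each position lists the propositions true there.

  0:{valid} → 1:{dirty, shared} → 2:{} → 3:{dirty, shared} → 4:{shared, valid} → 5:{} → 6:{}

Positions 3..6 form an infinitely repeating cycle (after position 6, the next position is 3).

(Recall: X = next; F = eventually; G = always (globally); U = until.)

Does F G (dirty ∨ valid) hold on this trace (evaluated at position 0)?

Does not hold

G (dirty ∨ valid) is false at every position 0..6, so it never becomes true and F G (dirty ∨ valid) fails.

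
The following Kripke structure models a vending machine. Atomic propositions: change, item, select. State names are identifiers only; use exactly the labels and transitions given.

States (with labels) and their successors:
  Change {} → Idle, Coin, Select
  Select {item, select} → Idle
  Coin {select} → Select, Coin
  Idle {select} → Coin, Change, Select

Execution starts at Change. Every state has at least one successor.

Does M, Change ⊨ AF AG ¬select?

No

States satisfying AG ¬select: ∅.
States satisfying AF AG ¬select: ∅.
There is a path from Change along which AG ¬select never holds.
Change ∉ Sat(AF AG ¬select).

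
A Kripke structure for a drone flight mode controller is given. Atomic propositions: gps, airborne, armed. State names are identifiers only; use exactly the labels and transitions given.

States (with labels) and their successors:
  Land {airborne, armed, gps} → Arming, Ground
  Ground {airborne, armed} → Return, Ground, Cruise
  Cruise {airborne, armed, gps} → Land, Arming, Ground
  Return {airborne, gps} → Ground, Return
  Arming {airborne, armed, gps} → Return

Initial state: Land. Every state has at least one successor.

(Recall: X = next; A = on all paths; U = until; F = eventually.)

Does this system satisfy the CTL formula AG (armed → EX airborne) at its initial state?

States satisfying armed → EX airborne: {Land, Ground, Cruise, Return, Arming}.
States satisfying AG (armed → EX airborne): {Land, Ground, Cruise, Return, Arming}.
Every state reachable from Land satisfies armed → EX airborne.
Land ∈ Sat(AG (armed → EX airborne)).

Satisfied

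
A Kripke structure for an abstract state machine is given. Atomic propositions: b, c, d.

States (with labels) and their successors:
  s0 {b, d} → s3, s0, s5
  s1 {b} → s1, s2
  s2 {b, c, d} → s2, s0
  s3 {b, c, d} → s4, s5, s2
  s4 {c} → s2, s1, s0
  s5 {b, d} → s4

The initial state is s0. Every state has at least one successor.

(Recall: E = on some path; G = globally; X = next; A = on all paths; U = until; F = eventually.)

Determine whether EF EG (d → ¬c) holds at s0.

States satisfying EG (d → ¬c): {s0, s1, s4, s5}.
States satisfying EF EG (d → ¬c): {s0, s1, s2, s3, s4, s5}.
Some path from s0 reaches a state where EG (d → ¬c) holds.
s0 ∈ Sat(EF EG (d → ¬c)).

Holds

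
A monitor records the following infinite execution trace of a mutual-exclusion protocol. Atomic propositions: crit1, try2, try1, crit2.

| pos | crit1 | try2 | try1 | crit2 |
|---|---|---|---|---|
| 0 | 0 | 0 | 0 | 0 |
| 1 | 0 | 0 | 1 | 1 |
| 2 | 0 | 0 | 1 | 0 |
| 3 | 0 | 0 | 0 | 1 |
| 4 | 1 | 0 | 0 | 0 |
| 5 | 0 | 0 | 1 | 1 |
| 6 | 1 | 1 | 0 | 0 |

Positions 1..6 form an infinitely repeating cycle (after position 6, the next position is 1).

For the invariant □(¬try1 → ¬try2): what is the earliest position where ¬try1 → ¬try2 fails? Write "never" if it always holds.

6

Check ¬try1 → ¬try2 at each position in order: 0 ✓, 1 ✓, 2 ✓, 3 ✓, 4 ✓, 5 ✓.
At position 6 the labels are {crit1, try2}, so ¬try1 → ¬try2 is false there. This is the first violation.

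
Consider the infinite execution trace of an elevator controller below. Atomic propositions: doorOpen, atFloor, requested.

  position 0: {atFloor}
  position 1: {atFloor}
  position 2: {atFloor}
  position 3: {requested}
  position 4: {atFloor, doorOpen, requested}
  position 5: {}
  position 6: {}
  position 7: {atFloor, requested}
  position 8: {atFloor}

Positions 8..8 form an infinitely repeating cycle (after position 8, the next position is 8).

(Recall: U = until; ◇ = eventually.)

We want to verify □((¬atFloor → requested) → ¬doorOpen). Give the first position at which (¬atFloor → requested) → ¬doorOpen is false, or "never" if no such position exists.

4

Check (¬atFloor → requested) → ¬doorOpen at each position in order: 0 ✓, 1 ✓, 2 ✓, 3 ✓.
At position 4 the labels are {atFloor, doorOpen, requested}, so (¬atFloor → requested) → ¬doorOpen is false there. This is the first violation.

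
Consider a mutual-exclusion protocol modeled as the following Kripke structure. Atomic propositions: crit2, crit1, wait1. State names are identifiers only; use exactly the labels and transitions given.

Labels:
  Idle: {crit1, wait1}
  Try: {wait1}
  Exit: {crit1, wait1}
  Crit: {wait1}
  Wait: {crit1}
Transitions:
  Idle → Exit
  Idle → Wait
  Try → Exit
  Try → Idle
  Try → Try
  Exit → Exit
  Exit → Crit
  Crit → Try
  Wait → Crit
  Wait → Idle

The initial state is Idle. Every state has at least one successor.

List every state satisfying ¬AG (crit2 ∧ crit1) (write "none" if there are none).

{Idle, Try, Exit, Crit, Wait}

States satisfying crit2 ∧ crit1: ∅.
States satisfying AG (crit2 ∧ crit1): ∅.
States satisfying ¬AG (crit2 ∧ crit1): {Idle, Try, Exit, Crit, Wait}.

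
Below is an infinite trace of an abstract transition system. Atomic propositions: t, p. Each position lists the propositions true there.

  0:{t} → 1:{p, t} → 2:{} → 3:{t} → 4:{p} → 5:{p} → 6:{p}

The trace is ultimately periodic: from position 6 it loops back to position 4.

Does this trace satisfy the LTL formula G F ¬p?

F ¬p must hold at every position from 0 onward. It fails at position 4, so G F ¬p is false.

Does not hold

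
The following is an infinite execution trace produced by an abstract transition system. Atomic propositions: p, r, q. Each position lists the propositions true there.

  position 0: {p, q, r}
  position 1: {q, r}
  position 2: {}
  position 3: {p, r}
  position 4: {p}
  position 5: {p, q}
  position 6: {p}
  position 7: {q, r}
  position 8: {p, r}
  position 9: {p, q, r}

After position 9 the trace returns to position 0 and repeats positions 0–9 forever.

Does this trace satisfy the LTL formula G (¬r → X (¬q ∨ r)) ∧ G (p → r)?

¬r → X (¬q ∨ r) must hold at every position from 0 onward. It fails at position 4, so G (¬r → X (¬q ∨ r)) is false.
Positions where ¬r holds: 2, 4, 5, 6.
Check X (¬q ∨ r) at each: 2→ok, 4→fails, 5→ok, 6→ok.
p → r must hold at every position from 0 onward. It fails at position 4, so G (p → r) is false.
Positions where p holds: 0, 3, 4, 5, 6, 8, 9.
Check r at each: 0→ok, 3→ok, 4→fails, 5→fails, 6→fails, 8→ok, 9→ok.
At position 0: G (¬r → X (¬q ∨ r)) is false; G (p → r) is false; so G (¬r → X (¬q ∨ r)) ∧ G (p → r) is false.

Violated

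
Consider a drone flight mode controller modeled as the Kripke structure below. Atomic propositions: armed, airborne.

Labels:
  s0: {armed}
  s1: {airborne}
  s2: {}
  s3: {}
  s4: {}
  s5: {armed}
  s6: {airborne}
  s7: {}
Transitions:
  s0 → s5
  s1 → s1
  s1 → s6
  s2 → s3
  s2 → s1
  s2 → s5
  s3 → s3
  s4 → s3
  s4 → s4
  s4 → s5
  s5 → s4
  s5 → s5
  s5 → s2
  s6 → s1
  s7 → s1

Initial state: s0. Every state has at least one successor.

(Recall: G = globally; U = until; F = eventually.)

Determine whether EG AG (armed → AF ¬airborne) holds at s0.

Satisfied

States satisfying AG (armed → AF ¬airborne): {s0, s1, s2, s3, s4, s5, s6, s7}.
States satisfying EG AG (armed → AF ¬airborne): {s0, s1, s2, s3, s4, s5, s6, s7}.
s0 ∈ Sat(EG AG (armed → AF ¬airborne)).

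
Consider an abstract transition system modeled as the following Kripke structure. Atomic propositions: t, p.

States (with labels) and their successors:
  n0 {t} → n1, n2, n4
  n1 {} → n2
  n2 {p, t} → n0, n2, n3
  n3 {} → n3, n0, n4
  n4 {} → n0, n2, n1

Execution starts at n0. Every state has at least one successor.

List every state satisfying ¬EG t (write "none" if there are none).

{n1, n3, n4}

States satisfying t: {n0, n2}.
States satisfying EG t: {n0, n2}.
States satisfying ¬EG t: {n1, n3, n4}.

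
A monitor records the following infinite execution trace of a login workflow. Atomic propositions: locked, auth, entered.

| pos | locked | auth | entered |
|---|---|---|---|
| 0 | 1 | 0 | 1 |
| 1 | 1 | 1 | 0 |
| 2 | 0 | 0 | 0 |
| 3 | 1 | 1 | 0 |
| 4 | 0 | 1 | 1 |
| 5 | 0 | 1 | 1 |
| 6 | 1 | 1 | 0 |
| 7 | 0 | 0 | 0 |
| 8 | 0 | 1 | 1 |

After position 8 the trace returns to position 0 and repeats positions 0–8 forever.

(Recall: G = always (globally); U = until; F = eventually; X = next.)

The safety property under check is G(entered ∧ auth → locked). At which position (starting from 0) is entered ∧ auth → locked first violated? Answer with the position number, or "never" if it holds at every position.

Check entered ∧ auth → locked at each position in order: 0 ✓, 1 ✓, 2 ✓, 3 ✓.
At position 4 the labels are {auth, entered}, so entered ∧ auth → locked is false there. This is the first violation.

4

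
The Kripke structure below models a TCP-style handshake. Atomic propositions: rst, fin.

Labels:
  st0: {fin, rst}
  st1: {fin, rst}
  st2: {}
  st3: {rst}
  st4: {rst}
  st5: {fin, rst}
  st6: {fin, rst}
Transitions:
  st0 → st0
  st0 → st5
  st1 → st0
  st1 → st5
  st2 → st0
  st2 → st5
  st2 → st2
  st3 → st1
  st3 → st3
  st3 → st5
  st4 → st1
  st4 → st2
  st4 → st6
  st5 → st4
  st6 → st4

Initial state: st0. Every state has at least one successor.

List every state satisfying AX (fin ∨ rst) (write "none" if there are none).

States satisfying fin ∨ rst: {st0, st1, st3, st4, st5, st6}.
States satisfying AX (fin ∨ rst): {st0, st1, st3, st5, st6}.

{st0, st1, st3, st5, st6}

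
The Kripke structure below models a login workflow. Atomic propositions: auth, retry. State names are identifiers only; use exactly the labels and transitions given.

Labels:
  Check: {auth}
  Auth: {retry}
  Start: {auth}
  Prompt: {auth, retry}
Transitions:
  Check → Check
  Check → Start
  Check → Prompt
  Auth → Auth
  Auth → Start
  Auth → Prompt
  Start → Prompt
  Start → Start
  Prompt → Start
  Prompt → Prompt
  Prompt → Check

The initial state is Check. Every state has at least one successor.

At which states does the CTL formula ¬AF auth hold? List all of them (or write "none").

States satisfying auth: {Check, Start, Prompt}.
States satisfying AF auth: {Check, Start, Prompt}.
States satisfying ¬AF auth: {Auth}.

{Auth}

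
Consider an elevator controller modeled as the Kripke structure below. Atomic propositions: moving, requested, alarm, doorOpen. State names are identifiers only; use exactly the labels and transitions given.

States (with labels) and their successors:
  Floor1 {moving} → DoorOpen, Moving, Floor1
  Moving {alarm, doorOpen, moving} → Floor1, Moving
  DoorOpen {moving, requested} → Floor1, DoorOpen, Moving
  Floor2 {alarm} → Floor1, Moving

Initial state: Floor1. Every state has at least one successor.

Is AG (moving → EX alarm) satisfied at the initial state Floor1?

Holds

States satisfying moving → EX alarm: {Floor1, Moving, DoorOpen, Floor2}.
States satisfying AG (moving → EX alarm): {Floor1, Moving, DoorOpen, Floor2}.
Every state reachable from Floor1 satisfies moving → EX alarm.
Floor1 ∈ Sat(AG (moving → EX alarm)).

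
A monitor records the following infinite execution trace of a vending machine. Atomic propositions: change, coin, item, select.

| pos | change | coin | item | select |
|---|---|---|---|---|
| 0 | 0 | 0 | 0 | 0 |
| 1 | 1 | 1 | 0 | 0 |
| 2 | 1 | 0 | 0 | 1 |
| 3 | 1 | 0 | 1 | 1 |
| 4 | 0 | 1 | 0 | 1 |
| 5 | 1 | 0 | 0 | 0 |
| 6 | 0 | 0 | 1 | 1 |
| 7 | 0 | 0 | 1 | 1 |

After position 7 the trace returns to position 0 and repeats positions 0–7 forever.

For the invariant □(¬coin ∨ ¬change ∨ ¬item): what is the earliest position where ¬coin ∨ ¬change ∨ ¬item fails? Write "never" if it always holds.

¬coin ∨ ¬change ∨ ¬item holds at every position 0..7, and those are all the positions the trace ever visits, so the invariant □(¬coin ∨ ¬change ∨ ¬item) is never violated.

never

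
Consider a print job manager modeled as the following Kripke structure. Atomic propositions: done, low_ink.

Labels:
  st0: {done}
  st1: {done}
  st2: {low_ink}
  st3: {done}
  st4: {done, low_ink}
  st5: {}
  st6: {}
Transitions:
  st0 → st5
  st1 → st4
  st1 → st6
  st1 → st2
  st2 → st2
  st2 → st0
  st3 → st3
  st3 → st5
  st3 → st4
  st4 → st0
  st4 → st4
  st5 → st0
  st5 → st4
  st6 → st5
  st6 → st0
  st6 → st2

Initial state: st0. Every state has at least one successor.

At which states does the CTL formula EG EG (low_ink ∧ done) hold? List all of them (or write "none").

States satisfying EG (low_ink ∧ done): {st4}.
States satisfying EG EG (low_ink ∧ done): {st4}.

{st4}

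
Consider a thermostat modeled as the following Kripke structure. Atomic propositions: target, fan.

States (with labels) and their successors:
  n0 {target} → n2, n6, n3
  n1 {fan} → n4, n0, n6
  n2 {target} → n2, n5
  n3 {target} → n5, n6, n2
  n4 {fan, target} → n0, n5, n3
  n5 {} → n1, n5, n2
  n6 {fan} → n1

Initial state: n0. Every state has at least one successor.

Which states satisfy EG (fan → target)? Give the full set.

{n0, n2, n3, n4, n5}

States satisfying fan → target: {n0, n2, n3, n4, n5}.
States satisfying EG (fan → target): {n0, n2, n3, n4, n5}.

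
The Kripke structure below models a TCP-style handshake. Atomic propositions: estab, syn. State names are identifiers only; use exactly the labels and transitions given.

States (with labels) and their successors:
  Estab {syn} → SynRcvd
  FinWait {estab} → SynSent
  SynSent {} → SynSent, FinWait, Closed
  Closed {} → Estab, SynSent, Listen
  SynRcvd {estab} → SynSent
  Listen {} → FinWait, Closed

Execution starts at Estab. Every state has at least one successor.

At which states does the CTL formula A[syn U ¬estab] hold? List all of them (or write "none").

States satisfying syn: {Estab}.
States satisfying ¬estab: {Estab, SynSent, Closed, Listen}.
States satisfying A[syn U ¬estab]: {Estab, SynSent, Closed, Listen}.

{Estab, SynSent, Closed, Listen}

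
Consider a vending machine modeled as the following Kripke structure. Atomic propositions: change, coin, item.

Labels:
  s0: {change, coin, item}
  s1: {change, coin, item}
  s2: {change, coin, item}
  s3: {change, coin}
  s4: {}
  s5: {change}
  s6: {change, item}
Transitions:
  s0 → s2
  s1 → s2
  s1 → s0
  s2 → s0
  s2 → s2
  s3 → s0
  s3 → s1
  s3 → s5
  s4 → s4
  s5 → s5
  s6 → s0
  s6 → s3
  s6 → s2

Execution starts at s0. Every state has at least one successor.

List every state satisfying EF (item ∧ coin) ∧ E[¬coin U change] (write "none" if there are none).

States satisfying item ∧ coin: {s0, s1, s2}.
States satisfying EF (item ∧ coin): {s0, s1, s2, s3, s6}.
States satisfying ¬coin: {s4, s5, s6}.
States satisfying change: {s0, s1, s2, s3, s5, s6}.
States satisfying E[¬coin U change]: {s0, s1, s2, s3, s5, s6}.
States satisfying EF (item ∧ coin) ∧ E[¬coin U change]: {s0, s1, s2, s3, s6}.

{s0, s1, s2, s3, s6}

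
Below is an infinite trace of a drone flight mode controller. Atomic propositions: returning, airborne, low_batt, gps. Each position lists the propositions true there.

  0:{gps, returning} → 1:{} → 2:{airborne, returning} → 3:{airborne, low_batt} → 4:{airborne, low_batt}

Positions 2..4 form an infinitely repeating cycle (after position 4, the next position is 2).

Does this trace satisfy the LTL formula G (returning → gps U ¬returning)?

returning → gps U ¬returning must hold at every position from 0 onward. It fails at position 2, so G (returning → gps U ¬returning) is false.
Positions where returning holds: 0, 2.
Check gps U ¬returning at each: 0→ok, 2→fails.

No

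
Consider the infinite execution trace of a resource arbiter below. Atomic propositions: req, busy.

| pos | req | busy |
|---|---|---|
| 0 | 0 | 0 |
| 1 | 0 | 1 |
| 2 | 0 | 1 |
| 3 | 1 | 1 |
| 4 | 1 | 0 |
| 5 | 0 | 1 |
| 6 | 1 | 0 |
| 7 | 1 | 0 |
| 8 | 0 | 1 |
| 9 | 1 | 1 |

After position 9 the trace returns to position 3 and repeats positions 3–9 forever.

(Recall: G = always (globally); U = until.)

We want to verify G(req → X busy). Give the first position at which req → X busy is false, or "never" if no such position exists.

Check req → X busy at each position in order: 0 ✓, 1 ✓, 2 ✓.
At position 3 the labels are {busy, req} and the next position 4 has {req}, so req → X busy is false there. This is the first violation.

3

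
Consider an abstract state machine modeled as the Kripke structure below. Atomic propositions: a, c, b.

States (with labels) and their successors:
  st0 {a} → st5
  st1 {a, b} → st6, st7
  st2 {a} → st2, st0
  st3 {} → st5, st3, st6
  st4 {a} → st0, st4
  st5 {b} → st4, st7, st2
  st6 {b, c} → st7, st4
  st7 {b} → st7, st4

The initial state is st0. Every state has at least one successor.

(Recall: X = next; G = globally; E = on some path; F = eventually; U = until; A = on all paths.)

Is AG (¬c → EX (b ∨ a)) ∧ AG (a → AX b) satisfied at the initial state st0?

Violated

States satisfying ¬c → EX (b ∨ a): {st0, st1, st2, st3, st4, st5, st6, st7}.
States satisfying AG (¬c → EX (b ∨ a)): {st0, st1, st2, st3, st4, st5, st6, st7}.
States satisfying a → AX b: {st0, st1, st3, st5, st6, st7}.
States satisfying AG (a → AX b): ∅.
States satisfying AG (¬c → EX (b ∨ a)) ∧ AG (a → AX b): ∅.
st0 ∉ Sat(AG (¬c → EX (b ∨ a)) ∧ AG (a → AX b)).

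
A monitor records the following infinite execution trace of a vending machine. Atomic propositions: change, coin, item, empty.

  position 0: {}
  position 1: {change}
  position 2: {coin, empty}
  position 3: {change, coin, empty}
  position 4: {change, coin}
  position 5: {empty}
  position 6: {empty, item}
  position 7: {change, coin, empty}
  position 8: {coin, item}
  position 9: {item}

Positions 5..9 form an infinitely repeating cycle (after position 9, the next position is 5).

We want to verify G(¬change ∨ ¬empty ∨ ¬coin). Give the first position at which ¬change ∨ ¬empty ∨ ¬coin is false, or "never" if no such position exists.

Check ¬change ∨ ¬empty ∨ ¬coin at each position in order: 0 ✓, 1 ✓, 2 ✓.
At position 3 the labels are {change, coin, empty}, so ¬change ∨ ¬empty ∨ ¬coin is false there. This is the first violation.

3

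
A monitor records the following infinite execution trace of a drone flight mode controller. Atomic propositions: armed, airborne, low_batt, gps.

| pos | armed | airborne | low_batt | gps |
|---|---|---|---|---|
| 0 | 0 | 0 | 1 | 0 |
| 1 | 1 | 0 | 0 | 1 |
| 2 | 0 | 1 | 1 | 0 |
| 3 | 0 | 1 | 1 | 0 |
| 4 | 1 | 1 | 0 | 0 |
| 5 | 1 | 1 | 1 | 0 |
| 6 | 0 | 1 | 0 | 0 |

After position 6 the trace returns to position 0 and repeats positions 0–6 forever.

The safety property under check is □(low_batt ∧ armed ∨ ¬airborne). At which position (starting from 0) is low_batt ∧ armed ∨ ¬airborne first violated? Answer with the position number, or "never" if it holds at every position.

Check low_batt ∧ armed ∨ ¬airborne at each position in order: 0 ✓, 1 ✓.
At position 2 the labels are {airborne, low_batt}, so low_batt ∧ armed ∨ ¬airborne is false there. This is the first violation.

2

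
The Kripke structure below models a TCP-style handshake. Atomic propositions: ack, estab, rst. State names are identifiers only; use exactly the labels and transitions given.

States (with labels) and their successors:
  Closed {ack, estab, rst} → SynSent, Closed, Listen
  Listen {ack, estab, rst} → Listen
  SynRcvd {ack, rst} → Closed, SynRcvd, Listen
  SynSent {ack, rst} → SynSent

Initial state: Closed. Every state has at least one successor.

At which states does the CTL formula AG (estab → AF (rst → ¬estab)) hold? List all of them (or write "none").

States satisfying estab → AF (rst → ¬estab): {SynRcvd, SynSent}.
States satisfying AG (estab → AF (rst → ¬estab)): {SynSent}.

{SynSent}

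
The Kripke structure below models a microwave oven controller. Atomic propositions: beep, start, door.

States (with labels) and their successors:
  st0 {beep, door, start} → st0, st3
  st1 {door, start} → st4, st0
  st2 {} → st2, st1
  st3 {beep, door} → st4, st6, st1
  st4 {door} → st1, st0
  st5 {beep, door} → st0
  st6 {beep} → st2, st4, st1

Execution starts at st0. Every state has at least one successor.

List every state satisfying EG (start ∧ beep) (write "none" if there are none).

{st0}

States satisfying start ∧ beep: {st0}.
States satisfying EG (start ∧ beep): {st0}.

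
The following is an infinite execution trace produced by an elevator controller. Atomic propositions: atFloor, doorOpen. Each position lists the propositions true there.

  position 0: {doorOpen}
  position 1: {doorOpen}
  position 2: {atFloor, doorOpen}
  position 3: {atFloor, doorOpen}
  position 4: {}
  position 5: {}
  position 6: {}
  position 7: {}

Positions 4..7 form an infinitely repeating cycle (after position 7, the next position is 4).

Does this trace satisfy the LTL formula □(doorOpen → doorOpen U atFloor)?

Satisfied

doorOpen → doorOpen U atFloor holds at every position 0..7, and those are all positions ever visited, so □(doorOpen → doorOpen U atFloor) holds.
Positions where doorOpen holds: 0, 1, 2, 3.
Check doorOpen U atFloor at each: 0→ok, 1→ok, 2→ok, 3→ok.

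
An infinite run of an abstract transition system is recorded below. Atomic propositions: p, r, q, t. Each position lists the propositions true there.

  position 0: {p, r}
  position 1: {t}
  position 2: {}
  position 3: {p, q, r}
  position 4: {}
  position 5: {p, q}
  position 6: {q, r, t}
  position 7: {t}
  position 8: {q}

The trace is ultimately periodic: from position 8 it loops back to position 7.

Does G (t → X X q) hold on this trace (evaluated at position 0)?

Does not hold

t → X X q must hold at every position from 0 onward. It fails at position 7, so G (t → X X q) is false.
Positions where t holds: 1, 6, 7.
Check X X q at each: 1→ok, 6→ok, 7→fails.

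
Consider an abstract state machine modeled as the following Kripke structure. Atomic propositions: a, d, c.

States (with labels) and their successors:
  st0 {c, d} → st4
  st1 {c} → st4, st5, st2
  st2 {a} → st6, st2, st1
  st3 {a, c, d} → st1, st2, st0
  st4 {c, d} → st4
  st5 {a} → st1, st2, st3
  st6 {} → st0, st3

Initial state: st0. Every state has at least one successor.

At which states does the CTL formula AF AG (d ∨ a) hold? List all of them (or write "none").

States satisfying AG (d ∨ a): {st0, st4}.
States satisfying AF AG (d ∨ a): {st0, st4}.

{st0, st4}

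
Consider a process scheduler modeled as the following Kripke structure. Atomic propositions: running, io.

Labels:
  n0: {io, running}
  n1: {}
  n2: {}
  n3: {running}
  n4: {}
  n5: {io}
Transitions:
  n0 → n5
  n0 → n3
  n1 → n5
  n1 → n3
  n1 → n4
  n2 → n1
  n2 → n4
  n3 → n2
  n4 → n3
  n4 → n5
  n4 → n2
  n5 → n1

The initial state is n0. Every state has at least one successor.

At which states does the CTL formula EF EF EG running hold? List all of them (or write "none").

States satisfying EF EG running: ∅.
States satisfying EF EF EG running: ∅.

none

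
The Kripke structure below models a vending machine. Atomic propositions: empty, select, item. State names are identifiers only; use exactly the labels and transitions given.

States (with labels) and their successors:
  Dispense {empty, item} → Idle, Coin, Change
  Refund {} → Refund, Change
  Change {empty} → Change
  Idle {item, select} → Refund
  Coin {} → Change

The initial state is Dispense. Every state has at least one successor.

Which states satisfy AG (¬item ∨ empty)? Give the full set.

{Refund, Change, Coin}

States satisfying ¬item ∨ empty: {Dispense, Refund, Change, Coin}.
States satisfying AG (¬item ∨ empty): {Refund, Change, Coin}.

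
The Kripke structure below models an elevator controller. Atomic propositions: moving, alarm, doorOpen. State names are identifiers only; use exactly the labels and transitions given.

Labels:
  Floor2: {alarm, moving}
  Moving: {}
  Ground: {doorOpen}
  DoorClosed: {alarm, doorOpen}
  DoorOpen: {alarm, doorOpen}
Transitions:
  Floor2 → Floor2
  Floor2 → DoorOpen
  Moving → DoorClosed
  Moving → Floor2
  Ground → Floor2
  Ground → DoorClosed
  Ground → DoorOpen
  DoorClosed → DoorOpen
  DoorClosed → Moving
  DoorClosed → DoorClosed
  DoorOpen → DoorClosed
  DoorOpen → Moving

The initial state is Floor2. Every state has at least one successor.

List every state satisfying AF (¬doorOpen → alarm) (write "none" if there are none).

{Floor2, Moving, Ground, DoorClosed, DoorOpen}

States satisfying ¬doorOpen → alarm: {Floor2, Ground, DoorClosed, DoorOpen}.
States satisfying AF (¬doorOpen → alarm): {Floor2, Moving, Ground, DoorClosed, DoorOpen}.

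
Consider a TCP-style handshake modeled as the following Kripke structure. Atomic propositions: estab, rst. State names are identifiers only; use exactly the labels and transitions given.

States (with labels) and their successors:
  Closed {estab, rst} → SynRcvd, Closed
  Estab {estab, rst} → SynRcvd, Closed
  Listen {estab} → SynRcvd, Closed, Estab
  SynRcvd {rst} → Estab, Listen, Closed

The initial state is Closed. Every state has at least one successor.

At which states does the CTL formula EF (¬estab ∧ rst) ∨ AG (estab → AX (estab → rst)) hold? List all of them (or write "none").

{Closed, Estab, Listen, SynRcvd}

States satisfying ¬estab ∧ rst: {SynRcvd}.
States satisfying EF (¬estab ∧ rst): {Closed, Estab, Listen, SynRcvd}.
States satisfying estab → AX (estab → rst): {Closed, Estab, Listen, SynRcvd}.
States satisfying AG (estab → AX (estab → rst)): {Closed, Estab, Listen, SynRcvd}.
States satisfying EF (¬estab ∧ rst) ∨ AG (estab → AX (estab → rst)): {Closed, Estab, Listen, SynRcvd}.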